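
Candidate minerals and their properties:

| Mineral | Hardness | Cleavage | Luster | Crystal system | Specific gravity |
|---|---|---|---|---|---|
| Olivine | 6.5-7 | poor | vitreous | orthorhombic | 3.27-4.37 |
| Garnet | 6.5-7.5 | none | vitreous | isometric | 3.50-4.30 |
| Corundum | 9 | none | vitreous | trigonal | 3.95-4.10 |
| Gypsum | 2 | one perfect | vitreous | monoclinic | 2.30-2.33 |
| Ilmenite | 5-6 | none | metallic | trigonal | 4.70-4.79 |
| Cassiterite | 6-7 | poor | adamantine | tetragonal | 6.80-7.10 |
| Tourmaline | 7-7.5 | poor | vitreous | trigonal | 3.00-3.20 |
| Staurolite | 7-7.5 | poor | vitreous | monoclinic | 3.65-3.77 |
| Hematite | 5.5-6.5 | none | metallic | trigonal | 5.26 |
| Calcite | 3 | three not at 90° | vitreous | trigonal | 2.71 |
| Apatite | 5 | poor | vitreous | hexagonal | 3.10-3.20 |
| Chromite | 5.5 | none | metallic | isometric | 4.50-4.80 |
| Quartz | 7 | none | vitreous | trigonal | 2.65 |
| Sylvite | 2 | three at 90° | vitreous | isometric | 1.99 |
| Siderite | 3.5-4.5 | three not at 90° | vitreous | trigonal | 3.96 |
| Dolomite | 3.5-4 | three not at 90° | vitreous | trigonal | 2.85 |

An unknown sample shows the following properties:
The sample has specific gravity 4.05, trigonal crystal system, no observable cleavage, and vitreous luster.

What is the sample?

Corundum

Specific gravity 4.05: Olivine, Garnet, Corundum remain.
Trigonal crystal system: narrows the field to Corundum.
No observable cleavage: every remaining candidate is consistent.
Vitreous luster: consistent with all remaining minerals.
Corundum is the sole remaining match.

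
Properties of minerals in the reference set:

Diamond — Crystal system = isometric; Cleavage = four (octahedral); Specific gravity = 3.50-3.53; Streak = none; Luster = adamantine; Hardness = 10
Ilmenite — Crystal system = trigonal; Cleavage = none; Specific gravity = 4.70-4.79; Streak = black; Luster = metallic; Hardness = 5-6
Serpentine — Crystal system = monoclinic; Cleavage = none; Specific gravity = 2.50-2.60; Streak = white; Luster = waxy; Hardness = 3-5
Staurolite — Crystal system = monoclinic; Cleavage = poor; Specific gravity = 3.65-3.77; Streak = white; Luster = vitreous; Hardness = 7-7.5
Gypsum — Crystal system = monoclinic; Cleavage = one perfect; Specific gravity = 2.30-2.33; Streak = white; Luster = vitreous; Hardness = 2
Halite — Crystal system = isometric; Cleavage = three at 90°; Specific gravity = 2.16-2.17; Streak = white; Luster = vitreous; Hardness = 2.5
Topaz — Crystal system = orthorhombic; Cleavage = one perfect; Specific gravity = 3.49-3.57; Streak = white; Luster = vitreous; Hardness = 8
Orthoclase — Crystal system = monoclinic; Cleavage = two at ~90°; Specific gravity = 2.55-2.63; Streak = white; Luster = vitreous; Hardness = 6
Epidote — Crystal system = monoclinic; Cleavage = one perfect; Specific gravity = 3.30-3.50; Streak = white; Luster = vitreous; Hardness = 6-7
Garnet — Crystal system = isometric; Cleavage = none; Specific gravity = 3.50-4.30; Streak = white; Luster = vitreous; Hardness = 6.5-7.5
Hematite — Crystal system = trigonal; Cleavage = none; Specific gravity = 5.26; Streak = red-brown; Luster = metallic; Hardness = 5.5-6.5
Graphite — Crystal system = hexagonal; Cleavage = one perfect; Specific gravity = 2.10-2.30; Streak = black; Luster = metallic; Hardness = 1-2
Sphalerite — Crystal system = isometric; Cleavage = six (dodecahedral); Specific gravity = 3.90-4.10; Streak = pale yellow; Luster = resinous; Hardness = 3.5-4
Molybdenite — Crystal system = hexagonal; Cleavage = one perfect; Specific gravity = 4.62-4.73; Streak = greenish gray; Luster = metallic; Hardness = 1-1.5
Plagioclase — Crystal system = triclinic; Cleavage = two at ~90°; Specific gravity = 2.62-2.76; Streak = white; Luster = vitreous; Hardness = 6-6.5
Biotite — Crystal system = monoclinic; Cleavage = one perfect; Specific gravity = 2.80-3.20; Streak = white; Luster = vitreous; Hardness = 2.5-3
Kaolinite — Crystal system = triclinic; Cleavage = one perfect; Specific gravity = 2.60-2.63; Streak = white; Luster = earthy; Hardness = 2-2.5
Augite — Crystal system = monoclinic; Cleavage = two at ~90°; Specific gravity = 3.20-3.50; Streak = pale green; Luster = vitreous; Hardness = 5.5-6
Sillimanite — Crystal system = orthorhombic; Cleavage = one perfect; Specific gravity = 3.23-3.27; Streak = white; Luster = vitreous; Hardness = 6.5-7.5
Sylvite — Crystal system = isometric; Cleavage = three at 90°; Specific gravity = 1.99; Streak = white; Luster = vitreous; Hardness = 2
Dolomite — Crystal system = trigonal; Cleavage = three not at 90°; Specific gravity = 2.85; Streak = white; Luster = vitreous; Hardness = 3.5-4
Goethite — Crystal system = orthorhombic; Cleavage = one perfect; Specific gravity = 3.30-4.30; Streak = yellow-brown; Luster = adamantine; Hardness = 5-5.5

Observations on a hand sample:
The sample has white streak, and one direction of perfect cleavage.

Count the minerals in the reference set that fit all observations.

White streak: leaves Serpentine, Staurolite, Gypsum, Halite, Topaz, Orthoclase, Epidote, Garnet, Plagioclase, Biotite, Kaolinite, Sillimanite, Sylvite, Dolomite.
One direction of perfect cleavage: Gypsum, Topaz, Epidote, Biotite, Kaolinite, Sillimanite remain.
The minerals that satisfy all observations are Biotite, Epidote, Gypsum, Kaolinite, Sillimanite, Topaz.
That is 6 minerals.

6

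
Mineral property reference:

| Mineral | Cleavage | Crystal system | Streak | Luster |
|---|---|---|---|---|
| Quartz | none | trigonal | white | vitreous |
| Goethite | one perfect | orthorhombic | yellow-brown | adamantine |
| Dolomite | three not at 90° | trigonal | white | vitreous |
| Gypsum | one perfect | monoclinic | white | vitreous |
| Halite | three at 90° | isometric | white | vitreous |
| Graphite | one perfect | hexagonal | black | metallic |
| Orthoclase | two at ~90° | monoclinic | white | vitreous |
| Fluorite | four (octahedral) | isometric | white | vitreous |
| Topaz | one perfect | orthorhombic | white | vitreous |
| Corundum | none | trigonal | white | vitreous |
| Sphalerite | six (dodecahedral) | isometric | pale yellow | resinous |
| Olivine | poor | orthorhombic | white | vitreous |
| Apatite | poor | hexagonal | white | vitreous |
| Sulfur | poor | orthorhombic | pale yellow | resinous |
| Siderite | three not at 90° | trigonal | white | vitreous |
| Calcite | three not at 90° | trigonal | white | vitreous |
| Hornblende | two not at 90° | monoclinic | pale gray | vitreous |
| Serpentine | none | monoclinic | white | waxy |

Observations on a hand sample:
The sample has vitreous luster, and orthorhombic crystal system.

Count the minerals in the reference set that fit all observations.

2

Vitreous luster excludes Goethite, Graphite, Sphalerite, Sulfur, Serpentine.
Orthorhombic crystal system: leaves Topaz, Olivine.
Consistent with every observation: Olivine, Topaz.
That is 2 minerals.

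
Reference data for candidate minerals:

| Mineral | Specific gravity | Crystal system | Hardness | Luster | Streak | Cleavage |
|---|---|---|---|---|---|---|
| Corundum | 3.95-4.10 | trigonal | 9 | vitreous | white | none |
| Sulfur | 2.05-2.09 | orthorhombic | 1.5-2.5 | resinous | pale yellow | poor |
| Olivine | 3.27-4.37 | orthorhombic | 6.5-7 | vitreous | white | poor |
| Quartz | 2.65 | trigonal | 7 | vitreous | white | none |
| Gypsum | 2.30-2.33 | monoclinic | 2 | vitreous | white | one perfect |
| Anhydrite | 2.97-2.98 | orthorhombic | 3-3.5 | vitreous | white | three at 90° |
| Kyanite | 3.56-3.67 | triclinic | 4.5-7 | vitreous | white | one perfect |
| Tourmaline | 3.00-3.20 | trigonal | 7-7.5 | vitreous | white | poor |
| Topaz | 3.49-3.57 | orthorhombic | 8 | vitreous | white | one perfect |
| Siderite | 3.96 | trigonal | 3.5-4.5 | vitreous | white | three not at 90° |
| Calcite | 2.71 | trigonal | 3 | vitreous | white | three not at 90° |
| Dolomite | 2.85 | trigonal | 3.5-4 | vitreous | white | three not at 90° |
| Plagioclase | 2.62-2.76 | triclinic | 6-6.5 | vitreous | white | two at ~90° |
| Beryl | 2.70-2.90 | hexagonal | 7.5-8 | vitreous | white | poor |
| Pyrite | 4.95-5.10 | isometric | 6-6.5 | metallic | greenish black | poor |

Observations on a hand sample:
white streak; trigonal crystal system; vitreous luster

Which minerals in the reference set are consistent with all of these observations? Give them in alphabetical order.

Calcite, Corundum, Dolomite, Quartz, Siderite, Tourmaline

White streak excludes Sulfur, Pyrite.
Trigonal crystal system — leaves Corundum, Quartz, Tourmaline, Siderite, Calcite, Dolomite.
Vitreous luster — every remaining candidate is consistent.
Consistent with every observation: Calcite, Corundum, Dolomite, Quartz, Siderite, Tourmaline.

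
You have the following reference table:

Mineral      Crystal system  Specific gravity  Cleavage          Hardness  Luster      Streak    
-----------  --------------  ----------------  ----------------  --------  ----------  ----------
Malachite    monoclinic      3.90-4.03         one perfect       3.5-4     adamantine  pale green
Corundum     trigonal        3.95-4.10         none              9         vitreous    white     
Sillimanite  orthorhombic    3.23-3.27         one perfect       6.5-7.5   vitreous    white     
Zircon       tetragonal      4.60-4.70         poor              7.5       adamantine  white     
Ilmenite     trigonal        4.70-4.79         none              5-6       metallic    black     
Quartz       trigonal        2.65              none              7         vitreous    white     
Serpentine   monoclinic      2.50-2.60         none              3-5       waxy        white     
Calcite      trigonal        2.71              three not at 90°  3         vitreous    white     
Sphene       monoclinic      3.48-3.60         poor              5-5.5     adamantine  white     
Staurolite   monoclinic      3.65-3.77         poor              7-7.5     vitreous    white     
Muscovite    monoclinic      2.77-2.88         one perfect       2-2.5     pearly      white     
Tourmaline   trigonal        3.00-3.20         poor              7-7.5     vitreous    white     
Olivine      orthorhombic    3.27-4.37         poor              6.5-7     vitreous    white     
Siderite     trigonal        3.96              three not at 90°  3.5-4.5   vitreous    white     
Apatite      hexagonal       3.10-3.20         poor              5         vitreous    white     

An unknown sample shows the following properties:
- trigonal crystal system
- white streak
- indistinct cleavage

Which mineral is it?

Trigonal crystal system: narrows the field to Corundum, Ilmenite, Quartz, Calcite, Tourmaline, Siderite.
White streak excludes Ilmenite.
Indistinct cleavage: leaves Tourmaline.
Tourmaline is the sole remaining match.

Tourmaline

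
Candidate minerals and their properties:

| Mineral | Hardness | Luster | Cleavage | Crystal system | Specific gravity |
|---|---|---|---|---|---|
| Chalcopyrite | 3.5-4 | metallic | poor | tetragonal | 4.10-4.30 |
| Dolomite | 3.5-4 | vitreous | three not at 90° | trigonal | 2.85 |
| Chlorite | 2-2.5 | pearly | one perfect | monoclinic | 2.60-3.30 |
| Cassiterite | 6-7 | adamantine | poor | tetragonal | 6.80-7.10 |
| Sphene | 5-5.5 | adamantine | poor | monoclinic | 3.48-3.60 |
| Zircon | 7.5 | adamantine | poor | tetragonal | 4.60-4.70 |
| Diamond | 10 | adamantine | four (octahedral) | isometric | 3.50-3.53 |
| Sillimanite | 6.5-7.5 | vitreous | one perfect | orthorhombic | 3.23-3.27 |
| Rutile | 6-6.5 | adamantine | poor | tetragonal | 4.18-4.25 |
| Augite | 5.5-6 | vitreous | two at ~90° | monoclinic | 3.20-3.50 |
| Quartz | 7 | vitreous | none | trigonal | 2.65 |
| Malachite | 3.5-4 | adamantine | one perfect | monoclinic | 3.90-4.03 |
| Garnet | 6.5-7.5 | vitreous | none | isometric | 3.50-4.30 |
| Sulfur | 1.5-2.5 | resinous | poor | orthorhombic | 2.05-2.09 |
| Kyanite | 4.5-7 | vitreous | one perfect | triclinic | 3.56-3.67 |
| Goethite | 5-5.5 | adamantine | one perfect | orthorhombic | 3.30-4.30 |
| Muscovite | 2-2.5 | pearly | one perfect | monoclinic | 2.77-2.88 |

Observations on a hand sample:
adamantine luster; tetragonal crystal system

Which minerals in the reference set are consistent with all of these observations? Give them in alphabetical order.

Adamantine luster — narrows the field to Cassiterite, Sphene, Zircon, Diamond, Rutile, Malachite, Goethite.
Tetragonal crystal system — leaves Cassiterite, Zircon, Rutile.
Consistent with every observation: Cassiterite, Rutile, Zircon.

Cassiterite, Rutile, Zircon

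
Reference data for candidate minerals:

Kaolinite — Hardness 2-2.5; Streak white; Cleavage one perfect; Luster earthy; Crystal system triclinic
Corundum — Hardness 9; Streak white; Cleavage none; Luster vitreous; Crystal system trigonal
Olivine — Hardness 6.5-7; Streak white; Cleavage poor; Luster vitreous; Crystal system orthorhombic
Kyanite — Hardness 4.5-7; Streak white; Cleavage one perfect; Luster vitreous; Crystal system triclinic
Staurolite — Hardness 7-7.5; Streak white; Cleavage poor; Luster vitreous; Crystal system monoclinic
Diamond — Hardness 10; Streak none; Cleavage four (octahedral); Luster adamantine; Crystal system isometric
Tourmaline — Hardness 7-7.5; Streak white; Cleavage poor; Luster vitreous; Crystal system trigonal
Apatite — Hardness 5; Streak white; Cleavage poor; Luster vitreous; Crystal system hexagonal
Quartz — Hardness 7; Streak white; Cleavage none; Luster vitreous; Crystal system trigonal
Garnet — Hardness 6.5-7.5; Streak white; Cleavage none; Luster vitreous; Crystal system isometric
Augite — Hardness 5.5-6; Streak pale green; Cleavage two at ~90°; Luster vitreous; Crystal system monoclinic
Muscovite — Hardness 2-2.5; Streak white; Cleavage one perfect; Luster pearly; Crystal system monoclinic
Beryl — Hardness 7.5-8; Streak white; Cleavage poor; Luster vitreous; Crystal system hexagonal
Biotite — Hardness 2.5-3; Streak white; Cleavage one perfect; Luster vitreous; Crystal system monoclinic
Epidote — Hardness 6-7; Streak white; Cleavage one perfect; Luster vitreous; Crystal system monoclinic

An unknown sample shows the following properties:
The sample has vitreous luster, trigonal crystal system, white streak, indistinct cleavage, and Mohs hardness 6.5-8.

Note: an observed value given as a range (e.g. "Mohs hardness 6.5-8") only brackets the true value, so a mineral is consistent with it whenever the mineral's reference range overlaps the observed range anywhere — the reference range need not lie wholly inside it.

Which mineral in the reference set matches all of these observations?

Tourmaline

Vitreous luster rules out Kaolinite, Diamond, Muscovite.
Trigonal crystal system — Corundum, Tourmaline, Quartz remain.
White streak — no further eliminations.
Indistinct cleavage — narrows the field to Tourmaline.
Mohs hardness 6.5-8 — no further eliminations.
Only Tourmaline satisfies all observations.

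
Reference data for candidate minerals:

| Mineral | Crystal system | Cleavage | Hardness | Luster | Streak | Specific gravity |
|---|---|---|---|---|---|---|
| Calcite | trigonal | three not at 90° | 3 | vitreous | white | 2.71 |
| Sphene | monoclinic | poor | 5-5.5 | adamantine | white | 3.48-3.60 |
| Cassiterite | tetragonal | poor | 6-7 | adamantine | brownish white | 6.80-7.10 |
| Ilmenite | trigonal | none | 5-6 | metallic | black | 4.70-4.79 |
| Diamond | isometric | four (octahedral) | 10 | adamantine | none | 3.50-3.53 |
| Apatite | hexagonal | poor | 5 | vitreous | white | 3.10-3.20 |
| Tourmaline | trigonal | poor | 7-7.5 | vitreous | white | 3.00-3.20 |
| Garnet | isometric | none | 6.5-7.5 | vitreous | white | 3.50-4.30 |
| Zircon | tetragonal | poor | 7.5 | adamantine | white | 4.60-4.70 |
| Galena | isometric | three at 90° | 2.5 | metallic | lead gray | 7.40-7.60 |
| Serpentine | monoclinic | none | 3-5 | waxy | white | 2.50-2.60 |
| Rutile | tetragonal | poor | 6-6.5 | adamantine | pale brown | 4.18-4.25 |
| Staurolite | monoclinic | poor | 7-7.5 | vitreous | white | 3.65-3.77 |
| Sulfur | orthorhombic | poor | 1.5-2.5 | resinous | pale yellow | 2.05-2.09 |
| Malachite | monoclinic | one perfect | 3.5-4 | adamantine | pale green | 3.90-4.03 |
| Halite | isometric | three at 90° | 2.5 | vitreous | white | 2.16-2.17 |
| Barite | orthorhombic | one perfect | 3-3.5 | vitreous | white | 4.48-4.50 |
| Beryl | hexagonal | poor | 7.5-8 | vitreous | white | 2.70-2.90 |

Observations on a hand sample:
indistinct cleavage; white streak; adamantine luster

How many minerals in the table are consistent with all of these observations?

Indistinct cleavage — only Sphene, Cassiterite, Apatite, Tourmaline, Zircon, Rutile, Staurolite, Sulfur, Beryl remain.
White streak is inconsistent with Cassiterite, Rutile, Sulfur.
Adamantine luster — only Sphene, Zircon remain.
The minerals that satisfy all observations are Sphene, Zircon.
That is 2 minerals.

2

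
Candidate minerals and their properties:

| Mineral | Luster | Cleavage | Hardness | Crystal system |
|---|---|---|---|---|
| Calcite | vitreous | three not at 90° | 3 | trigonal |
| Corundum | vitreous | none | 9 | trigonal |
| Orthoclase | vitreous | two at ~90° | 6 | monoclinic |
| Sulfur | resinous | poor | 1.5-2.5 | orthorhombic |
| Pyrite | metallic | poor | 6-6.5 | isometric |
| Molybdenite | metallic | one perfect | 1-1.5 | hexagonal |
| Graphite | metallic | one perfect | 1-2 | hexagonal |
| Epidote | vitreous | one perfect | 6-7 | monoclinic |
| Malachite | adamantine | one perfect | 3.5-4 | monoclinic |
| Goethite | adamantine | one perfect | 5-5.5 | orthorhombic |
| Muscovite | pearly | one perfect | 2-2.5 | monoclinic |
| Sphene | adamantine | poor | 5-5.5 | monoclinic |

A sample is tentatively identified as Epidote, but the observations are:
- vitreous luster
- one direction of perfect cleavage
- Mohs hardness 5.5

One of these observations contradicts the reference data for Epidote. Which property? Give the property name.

Vitreous luster: Epidote has vitreous luster — agrees.
One direction of perfect cleavage: Epidote has cleavage one perfect — agrees.
Mohs hardness 5.5: Epidote has hardness 6-7 — does not match.
The hardness is the one property that does not fit.

hardness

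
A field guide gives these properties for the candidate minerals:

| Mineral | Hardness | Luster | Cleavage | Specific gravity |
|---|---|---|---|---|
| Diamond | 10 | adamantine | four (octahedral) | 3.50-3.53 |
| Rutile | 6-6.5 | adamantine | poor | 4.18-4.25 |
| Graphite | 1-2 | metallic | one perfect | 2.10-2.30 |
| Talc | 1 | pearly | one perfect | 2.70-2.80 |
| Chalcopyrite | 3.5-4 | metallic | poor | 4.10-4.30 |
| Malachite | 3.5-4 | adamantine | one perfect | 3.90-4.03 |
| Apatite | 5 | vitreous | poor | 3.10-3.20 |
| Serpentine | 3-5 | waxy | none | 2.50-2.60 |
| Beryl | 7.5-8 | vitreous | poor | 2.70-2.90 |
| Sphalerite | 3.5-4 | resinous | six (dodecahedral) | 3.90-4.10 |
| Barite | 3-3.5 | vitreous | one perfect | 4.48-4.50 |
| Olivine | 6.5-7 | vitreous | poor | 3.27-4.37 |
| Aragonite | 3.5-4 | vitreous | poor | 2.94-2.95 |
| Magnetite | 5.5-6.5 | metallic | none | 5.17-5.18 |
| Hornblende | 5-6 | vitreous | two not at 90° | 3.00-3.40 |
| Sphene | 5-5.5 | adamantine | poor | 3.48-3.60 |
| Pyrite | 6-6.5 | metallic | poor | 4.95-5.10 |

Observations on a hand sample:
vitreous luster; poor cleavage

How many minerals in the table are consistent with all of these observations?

4

Vitreous luster — Apatite, Beryl, Barite, Olivine, Aragonite, Hornblende remain.
Poor cleavage rules out Barite, Hornblende.
The minerals that satisfy all observations are Apatite, Aragonite, Beryl, Olivine.
That is 4 minerals.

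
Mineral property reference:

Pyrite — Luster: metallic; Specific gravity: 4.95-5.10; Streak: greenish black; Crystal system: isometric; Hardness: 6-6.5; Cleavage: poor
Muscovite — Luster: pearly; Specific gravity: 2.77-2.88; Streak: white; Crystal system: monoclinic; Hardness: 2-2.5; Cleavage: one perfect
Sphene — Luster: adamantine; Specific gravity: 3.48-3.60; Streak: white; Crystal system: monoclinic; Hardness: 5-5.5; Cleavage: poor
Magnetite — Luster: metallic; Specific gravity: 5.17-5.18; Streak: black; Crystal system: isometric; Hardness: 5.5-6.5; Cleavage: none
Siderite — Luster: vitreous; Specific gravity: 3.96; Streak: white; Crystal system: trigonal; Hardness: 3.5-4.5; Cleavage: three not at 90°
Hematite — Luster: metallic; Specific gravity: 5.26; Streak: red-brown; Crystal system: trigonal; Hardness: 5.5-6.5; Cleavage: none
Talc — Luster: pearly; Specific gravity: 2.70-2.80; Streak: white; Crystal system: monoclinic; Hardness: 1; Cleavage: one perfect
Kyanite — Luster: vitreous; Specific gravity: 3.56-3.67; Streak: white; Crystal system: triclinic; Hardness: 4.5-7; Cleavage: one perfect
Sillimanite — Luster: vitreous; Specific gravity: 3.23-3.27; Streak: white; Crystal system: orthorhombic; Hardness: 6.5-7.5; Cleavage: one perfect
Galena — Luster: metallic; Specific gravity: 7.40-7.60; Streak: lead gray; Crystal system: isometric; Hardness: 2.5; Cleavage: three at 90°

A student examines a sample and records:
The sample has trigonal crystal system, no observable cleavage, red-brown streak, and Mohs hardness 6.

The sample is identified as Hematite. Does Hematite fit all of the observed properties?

Trigonal crystal system — matches Hematite (trigonal system).
No observable cleavage — matches Hematite (cleavage none).
Red-brown streak — matches Hematite (red-brown streak).
Mohs hardness 6 — matches Hematite (hardness 5.5-6.5).
Nothing contradicts Hematite.

Consistent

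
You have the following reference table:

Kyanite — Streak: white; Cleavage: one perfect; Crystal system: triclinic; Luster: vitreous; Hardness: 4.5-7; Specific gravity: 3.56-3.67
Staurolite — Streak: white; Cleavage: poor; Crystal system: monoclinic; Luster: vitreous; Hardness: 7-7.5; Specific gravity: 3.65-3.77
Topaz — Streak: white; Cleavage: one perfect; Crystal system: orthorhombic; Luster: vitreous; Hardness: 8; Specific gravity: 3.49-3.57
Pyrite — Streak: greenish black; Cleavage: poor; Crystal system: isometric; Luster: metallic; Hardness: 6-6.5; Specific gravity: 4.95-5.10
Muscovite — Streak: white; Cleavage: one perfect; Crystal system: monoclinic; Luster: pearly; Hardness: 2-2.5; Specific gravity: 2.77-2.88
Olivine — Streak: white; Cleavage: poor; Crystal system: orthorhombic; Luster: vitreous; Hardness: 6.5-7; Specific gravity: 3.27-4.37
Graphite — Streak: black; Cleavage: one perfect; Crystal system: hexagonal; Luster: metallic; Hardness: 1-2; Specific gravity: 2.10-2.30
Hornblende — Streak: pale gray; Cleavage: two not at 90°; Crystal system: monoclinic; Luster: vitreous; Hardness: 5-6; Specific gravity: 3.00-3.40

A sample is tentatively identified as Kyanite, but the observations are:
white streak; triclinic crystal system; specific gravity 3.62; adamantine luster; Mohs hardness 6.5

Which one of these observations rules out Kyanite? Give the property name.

White streak: Kyanite has white streak — agrees.
Triclinic crystal system: Kyanite has triclinic system — agrees.
Specific gravity 3.62: Kyanite has SG 3.56-3.67 — agrees.
Adamantine luster: Kyanite has vitreous luster — inconsistent.
Mohs hardness 6.5: Kyanite has hardness 4.5-7 — agrees.
The luster is the one property that does not fit.

luster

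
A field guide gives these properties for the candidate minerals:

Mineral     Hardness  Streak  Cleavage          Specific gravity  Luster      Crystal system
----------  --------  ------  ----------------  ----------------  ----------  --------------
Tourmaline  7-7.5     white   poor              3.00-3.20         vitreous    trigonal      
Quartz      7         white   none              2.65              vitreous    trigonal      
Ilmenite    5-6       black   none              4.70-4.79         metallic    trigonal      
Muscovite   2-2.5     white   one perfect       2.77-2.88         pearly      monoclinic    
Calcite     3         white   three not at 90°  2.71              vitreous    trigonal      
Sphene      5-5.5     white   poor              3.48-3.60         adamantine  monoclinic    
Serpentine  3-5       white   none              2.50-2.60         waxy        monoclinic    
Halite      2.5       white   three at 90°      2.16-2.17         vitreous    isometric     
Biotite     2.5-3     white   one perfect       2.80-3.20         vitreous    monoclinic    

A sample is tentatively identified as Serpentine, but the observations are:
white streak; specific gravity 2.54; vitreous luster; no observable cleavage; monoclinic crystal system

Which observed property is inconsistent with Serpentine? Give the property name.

luster

White streak: Serpentine has white streak — within range.
Specific gravity 2.54: Serpentine has SG 2.50-2.60 — within range.
Vitreous luster: Serpentine has waxy luster — inconsistent.
No observable cleavage: Serpentine has cleavage none — within range.
Monoclinic crystal system: Serpentine has monoclinic system — within range.
Only the luster is inconsistent.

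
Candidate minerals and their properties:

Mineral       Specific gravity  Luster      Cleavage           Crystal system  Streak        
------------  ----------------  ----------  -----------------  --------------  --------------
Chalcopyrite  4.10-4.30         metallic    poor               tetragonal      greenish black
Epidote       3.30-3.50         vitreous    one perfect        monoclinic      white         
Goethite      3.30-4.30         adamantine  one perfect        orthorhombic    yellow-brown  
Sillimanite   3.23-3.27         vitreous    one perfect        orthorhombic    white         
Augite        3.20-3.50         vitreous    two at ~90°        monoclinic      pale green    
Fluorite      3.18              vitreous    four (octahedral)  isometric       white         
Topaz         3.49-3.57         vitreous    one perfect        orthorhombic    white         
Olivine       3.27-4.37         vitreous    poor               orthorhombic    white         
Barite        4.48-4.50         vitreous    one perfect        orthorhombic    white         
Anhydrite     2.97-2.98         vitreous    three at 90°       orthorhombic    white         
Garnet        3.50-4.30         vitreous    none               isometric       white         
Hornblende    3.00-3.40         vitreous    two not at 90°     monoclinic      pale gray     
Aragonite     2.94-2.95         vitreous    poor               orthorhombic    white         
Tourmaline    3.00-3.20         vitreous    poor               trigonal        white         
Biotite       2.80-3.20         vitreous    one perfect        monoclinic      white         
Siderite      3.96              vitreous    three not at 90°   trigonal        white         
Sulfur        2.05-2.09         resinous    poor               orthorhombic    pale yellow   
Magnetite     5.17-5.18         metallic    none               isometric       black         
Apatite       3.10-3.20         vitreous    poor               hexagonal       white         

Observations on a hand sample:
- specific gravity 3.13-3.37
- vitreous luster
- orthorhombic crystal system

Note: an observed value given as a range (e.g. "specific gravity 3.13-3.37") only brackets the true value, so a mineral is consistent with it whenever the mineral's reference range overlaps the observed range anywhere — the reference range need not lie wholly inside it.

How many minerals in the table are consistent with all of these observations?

Specific gravity 3.13-3.37 — narrows the field to Epidote, Goethite, Sillimanite, Augite, Fluorite, Olivine, Hornblende, Tourmaline, Biotite, Apatite.
Vitreous luster eliminates Goethite.
Orthorhombic crystal system — narrows the field to Sillimanite, Olivine.
Remaining candidates: Olivine, Sillimanite.
That is 2 minerals.

2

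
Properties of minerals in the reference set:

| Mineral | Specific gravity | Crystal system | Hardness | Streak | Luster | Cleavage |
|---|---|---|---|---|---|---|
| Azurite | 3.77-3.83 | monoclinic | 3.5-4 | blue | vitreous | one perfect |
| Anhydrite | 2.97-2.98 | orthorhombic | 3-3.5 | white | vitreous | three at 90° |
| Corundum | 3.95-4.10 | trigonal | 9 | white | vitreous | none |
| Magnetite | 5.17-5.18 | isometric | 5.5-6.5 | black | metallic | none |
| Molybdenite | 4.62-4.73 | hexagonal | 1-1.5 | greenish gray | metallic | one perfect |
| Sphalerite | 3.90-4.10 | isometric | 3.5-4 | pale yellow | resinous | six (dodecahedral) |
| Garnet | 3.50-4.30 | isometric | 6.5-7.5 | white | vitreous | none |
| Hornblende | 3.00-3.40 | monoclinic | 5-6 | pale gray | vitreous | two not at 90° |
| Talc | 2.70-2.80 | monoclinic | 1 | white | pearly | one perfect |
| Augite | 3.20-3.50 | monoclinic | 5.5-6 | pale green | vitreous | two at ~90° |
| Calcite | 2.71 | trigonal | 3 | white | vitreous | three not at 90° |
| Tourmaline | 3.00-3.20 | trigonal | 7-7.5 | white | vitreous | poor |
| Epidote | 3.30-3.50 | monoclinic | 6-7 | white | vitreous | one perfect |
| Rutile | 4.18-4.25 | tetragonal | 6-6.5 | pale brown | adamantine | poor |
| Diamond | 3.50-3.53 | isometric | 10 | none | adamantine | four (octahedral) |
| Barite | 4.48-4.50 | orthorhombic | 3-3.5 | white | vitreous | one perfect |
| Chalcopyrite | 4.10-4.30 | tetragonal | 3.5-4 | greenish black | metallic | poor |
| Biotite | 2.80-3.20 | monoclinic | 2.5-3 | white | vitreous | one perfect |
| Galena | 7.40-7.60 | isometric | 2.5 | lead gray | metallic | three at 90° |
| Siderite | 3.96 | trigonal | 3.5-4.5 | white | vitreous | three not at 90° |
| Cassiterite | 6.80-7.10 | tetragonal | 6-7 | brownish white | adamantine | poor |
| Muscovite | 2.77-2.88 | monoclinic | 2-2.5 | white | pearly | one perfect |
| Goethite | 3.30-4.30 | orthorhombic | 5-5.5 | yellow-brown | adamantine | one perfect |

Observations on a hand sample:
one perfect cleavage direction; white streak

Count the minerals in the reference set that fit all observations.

5

One perfect cleavage direction: narrows the field to Azurite, Molybdenite, Talc, Epidote, Barite, Biotite, Muscovite, Goethite.
White streak is inconsistent with Azurite, Molybdenite, Goethite.
The minerals that satisfy all observations are Barite, Biotite, Epidote, Muscovite, Talc.
That is 5 minerals.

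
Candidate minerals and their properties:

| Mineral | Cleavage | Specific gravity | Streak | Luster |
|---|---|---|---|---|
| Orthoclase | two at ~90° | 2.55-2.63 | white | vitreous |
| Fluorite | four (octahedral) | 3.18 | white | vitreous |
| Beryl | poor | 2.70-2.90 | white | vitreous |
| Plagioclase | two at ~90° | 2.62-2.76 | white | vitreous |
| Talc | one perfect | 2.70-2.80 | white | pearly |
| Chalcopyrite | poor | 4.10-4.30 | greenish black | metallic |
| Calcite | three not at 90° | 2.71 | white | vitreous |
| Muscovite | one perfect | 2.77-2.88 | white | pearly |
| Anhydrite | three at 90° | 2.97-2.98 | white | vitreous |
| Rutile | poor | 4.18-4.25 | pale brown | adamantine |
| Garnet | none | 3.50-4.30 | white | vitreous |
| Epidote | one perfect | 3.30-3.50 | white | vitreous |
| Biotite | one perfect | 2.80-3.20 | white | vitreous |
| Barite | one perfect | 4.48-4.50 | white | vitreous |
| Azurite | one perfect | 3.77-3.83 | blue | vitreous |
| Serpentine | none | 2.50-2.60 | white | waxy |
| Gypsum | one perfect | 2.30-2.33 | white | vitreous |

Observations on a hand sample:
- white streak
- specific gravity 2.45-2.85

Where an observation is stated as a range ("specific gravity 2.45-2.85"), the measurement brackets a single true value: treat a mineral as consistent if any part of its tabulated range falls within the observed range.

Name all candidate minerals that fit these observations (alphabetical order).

Beryl, Biotite, Calcite, Muscovite, Orthoclase, Plagioclase, Serpentine, Talc

White streak eliminates Chalcopyrite, Rutile, Azurite.
Specific gravity 2.45-2.85 eliminates Fluorite, Anhydrite, Garnet, Epidote, Barite, Gypsum.
The minerals that satisfy all observations are Beryl, Biotite, Calcite, Muscovite, Orthoclase, Plagioclase, Serpentine, Talc.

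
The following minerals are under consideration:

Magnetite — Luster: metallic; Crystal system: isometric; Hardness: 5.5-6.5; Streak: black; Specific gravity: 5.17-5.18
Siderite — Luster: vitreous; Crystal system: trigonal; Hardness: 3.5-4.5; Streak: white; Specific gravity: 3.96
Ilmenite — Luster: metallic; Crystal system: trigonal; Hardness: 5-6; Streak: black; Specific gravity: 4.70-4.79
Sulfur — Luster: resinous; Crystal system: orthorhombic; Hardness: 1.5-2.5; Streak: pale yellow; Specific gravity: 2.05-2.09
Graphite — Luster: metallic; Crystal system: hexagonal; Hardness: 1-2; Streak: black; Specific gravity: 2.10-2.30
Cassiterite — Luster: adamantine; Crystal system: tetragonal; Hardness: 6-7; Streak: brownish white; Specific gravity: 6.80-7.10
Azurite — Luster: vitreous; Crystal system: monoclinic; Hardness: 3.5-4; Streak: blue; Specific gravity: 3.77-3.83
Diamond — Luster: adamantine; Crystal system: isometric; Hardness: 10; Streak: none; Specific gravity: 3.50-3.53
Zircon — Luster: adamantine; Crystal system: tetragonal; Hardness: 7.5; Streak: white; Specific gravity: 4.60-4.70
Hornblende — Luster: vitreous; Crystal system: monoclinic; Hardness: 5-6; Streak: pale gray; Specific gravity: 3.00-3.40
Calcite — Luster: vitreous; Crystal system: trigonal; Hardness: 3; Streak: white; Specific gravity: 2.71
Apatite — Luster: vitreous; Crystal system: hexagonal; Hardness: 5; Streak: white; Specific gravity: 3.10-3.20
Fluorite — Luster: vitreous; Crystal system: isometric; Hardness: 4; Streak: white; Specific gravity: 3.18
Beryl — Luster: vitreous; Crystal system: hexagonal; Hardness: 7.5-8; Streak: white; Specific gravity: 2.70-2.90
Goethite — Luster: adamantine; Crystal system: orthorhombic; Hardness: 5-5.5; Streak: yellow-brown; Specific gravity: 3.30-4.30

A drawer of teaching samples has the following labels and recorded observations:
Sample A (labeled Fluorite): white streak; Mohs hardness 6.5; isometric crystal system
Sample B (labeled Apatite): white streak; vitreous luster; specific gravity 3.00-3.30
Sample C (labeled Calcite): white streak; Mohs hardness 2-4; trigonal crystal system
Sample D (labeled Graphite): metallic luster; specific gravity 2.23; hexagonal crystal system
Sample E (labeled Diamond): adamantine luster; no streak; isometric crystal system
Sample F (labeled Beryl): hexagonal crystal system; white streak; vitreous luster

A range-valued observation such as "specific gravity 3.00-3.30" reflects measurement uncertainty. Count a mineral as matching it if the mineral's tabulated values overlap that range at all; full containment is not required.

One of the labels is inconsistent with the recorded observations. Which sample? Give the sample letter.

A

Sample A: Fluorite has hardness 4, but the record shows Mohs hardness 6.5 — this label is wrong.
Sample B: every observation is compatible with the reference values for Apatite.
Sample C: every observation is compatible with the reference values for Calcite.
Sample D: every observation is compatible with the reference values for Graphite.
Sample E: every observation is compatible with the reference values for Diamond.
Sample F: every observation is compatible with the reference values for Beryl.
Sample A is the mislabeled one.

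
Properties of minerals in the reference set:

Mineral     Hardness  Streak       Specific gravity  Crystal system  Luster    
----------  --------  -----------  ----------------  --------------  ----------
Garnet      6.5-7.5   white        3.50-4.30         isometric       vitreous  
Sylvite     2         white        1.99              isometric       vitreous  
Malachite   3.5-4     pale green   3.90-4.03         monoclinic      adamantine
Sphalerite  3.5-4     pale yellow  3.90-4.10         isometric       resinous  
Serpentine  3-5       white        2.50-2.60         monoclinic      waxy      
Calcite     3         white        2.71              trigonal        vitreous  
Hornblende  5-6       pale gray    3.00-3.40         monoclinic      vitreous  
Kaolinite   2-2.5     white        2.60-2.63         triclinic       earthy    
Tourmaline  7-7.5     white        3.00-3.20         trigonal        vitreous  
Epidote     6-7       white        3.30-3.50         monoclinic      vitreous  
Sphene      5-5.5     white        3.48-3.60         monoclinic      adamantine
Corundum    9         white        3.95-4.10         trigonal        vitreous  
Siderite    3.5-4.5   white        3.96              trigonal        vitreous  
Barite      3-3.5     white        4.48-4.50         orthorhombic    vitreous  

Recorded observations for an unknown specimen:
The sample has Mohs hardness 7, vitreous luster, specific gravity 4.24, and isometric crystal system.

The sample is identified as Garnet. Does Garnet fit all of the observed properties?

Mohs hardness 7 — fits Garnet (hardness 6.5-7.5).
Vitreous luster — fits Garnet (vitreous luster).
Specific gravity 4.24 — fits Garnet (SG 3.50-4.30).
Isometric crystal system — fits Garnet (isometric system).
Nothing contradicts Garnet.

Consistent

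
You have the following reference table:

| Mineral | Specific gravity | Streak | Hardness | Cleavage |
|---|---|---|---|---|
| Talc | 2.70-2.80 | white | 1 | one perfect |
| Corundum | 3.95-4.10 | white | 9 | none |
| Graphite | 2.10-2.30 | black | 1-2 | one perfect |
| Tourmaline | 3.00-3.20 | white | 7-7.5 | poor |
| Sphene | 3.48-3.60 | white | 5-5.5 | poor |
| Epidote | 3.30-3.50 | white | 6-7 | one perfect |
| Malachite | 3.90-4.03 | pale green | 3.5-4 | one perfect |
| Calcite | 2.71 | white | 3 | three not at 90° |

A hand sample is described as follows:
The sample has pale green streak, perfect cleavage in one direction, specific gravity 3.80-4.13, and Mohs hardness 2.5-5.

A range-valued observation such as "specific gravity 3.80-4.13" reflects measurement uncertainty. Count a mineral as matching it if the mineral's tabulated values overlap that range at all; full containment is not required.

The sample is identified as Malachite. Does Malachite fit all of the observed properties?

Yes

Pale green streak — is consistent with Malachite (pale green streak).
Perfect cleavage in one direction — is consistent with Malachite (cleavage one perfect).
Specific gravity 3.80-4.13 — is consistent with Malachite (SG 3.90-4.03).
Mohs hardness 2.5-5 — is consistent with Malachite (hardness 3.5-4).
Every observed property is compatible with the reference values for Malachite.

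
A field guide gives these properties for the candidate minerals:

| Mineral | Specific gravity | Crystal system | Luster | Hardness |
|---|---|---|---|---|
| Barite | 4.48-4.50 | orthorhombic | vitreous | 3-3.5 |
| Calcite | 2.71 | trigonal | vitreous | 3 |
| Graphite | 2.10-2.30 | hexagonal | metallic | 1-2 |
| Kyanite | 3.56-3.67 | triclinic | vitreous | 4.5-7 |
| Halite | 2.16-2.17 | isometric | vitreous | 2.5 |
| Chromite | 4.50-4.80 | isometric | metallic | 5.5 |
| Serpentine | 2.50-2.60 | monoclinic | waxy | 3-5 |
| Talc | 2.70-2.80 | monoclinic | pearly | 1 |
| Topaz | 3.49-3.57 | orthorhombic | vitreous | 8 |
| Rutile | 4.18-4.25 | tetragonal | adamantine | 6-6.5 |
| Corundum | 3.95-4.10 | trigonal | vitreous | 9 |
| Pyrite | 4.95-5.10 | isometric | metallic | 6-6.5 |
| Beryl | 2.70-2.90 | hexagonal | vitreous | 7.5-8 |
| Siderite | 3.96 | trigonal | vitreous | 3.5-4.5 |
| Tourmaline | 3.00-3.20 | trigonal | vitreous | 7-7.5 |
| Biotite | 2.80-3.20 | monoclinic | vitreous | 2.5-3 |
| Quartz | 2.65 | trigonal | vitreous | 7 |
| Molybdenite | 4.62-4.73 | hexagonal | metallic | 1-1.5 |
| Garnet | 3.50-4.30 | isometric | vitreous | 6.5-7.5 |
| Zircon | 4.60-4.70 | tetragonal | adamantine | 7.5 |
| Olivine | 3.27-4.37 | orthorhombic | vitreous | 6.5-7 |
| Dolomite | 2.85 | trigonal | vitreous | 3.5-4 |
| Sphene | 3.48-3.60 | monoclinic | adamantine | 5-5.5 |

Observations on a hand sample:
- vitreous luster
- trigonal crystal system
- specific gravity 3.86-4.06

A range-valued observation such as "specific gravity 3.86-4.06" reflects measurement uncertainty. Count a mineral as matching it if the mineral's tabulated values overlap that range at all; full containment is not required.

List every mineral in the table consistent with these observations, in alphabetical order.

Corundum, Siderite

Vitreous luster — narrows the field to Barite, Calcite, Kyanite, Halite, Topaz, Corundum, Beryl, Siderite, Tourmaline, Biotite, Quartz, Garnet, Olivine, Dolomite.
Trigonal crystal system — Calcite, Corundum, Siderite, Tourmaline, Quartz, Dolomite remain.
Specific gravity 3.86-4.06 — narrows the field to Corundum, Siderite.
The minerals that satisfy all observations are Corundum, Siderite.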